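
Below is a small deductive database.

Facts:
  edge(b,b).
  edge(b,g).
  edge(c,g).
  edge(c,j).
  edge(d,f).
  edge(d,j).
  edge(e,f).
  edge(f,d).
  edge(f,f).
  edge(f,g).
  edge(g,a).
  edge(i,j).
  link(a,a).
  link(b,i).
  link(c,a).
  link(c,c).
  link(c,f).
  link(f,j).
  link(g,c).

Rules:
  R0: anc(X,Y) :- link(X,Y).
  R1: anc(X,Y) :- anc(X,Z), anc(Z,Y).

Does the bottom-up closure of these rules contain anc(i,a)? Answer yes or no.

no

round 1: derive anc(a,a) via R0 from link(a,a)
round 1: derive anc(b,i) via R0 from link(b,i)
round 1: derive anc(c,a) via R0 from link(c,a)
round 1: derive anc(c,c) via R0 from link(c,c)
round 1: derive anc(c,f) via R0 from link(c,f)
round 1: derive anc(f,j) via R0 from link(f,j)
round 1: derive anc(g,c) via R0 from link(g,c)
round 2: derive anc(c,j) via R1 from anc(c,f), anc(f,j)
round 2: derive anc(g,a) via R1 from anc(g,c), anc(c,a)
round 2: derive anc(g,f) via R1 from anc(g,c), anc(c,f)
round 3: derive anc(g,j) via R1 from anc(g,c), anc(c,j)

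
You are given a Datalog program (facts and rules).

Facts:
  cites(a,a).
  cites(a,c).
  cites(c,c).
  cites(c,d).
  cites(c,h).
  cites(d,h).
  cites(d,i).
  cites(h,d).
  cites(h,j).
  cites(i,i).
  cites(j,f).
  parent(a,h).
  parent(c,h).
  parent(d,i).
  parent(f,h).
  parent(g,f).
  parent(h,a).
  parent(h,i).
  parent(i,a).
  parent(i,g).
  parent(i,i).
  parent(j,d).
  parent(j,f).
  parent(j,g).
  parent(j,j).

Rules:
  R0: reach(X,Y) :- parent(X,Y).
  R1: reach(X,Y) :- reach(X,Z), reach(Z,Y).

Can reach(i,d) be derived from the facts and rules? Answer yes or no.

round 1: derive reach(a,h) via R0 from parent(a,h)
round 1: derive reach(c,h) via R0 from parent(c,h)
round 1: derive reach(d,i) via R0 from parent(d,i)
round 1: derive reach(f,h) via R0 from parent(f,h)
round 1: derive reach(g,f) via R0 from parent(g,f)
round 1: derive reach(h,a) via R0 from parent(h,a)
round 1: derive reach(h,i) via R0 from parent(h,i)
round 1: derive reach(i,a) via R0 from parent(i,a)
round 1: derive reach(i,g) via R0 from parent(i,g)
round 1: derive reach(i,i) via R0 from parent(i,i)
round 1: derive reach(j,d) via R0 from parent(j,d)
round 1: derive reach(j,f) via R0 from parent(j,f)
round 1: derive reach(j,g) via R0 from parent(j,g)
round 1: derive reach(j,j) via R0 from parent(j,j)
round 2: derive reach(a,a) via R1 from reach(a,h), reach(h,a)
round 2: derive reach(a,i) via R1 from reach(a,h), reach(h,i)
round 2: derive reach(c,a) via R1 from reach(c,h), reach(h,a)
round 2: derive reach(c,i) via R1 from reach(c,h), reach(h,i)
round 2: derive reach(d,a) via R1 from reach(d,i), reach(i,a)
round 2: derive reach(d,g) via R1 from reach(d,i), reach(i,g)
round 2: derive reach(f,a) via R1 from reach(f,h), reach(h,a)
round 2: derive reach(f,i) via R1 from reach(f,h), reach(h,i)
round 2: derive reach(g,h) via R1 from reach(g,f), reach(f,h)
round 2: derive reach(h,g) via R1 from reach(h,i), reach(i,g)
round 2: derive reach(h,h) via R1 from reach(h,a), reach(a,h)
round 2: derive reach(i,f) via R1 from reach(i,g), reach(g,f)
round 2: derive reach(i,h) via R1 from reach(i,a), reach(a,h)
round 2: derive reach(j,h) via R1 from reach(j,f), reach(f,h)
round 2: derive reach(j,i) via R1 from reach(j,d), reach(d,i)
round 3: derive reach(a,f) via R1 from reach(a,i), reach(i,f)
round 3: derive reach(a,g) via R1 from reach(a,h), reach(h,g)
round 3: derive reach(c,f) via R1 from reach(c,i), reach(i,f)
round 3: derive reach(c,g) via R1 from reach(c,h), reach(h,g)
round 3: derive reach(d,f) via R1 from reach(d,g), reach(g,f)
round 3: derive reach(d,h) via R1 from reach(d,a), reach(a,h)
round 3: derive reach(f,f) via R1 from reach(f,i), reach(i,f)
round 3: derive reach(f,g) via R1 from reach(f,h), reach(h,g)
round 3: derive reach(g,a) via R1 from reach(g,f), reach(f,a)
round 3: derive reach(g,g) via R1 from reach(g,h), reach(h,g)
round 3: derive reach(g,i) via R1 from reach(g,f), reach(f,i)
round 3: derive reach(h,f) via R1 from reach(h,g), reach(g,f)
round 3: derive reach(j,a) via R1 from reach(j,d), reach(d,a)

no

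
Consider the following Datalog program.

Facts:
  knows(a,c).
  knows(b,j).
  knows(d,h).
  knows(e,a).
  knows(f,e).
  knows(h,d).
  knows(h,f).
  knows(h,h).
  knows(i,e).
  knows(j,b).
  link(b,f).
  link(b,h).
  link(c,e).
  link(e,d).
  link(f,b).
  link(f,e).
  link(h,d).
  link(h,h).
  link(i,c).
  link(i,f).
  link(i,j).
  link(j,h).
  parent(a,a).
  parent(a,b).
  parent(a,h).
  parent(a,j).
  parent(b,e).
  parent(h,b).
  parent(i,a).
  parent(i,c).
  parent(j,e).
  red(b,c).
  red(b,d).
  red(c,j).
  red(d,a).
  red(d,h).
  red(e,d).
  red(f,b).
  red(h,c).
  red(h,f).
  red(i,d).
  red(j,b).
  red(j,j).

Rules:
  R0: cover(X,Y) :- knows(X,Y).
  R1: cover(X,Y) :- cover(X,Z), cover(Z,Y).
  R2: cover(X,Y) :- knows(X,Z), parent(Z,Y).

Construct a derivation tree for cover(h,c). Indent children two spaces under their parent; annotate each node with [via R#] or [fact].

round 1: derive cover(a,c) via R0 from knows(a,c)
round 1: derive cover(b,j) via R0 from knows(b,j)
round 1: derive cover(d,h) via R0 from knows(d,h)
round 1: derive cover(e,a) via R0 from knows(e,a)
round 1: derive cover(f,e) via R0 from knows(f,e)
round 1: derive cover(h,d) via R0 from knows(h,d)
round 1: derive cover(h,f) via R0 from knows(h,f)
round 1: derive cover(h,h) via R0 from knows(h,h)
round 1: derive cover(i,e) via R0 from knows(i,e)
round 1: derive cover(j,b) via R0 from knows(j,b)
round 1: derive cover(b,e) via R2 from knows(b,j), parent(j,e)
round 1: derive cover(d,b) via R2 from knows(d,h), parent(h,b)
round 1: derive cover(e,b) via R2 from knows(e,a), parent(a,b)
round 1: derive cover(e,h) via R2 from knows(e,a), parent(a,h)
round 1: derive cover(e,j) via R2 from knows(e,a), parent(a,j)
round 1: derive cover(h,b) via R2 from knows(h,h), parent(h,b)
round 1: derive cover(j,e) via R2 from knows(j,b), parent(b,e)
round 2: derive cover(b,a) via R1 from cover(b,e), cover(e,a)
round 2: derive cover(b,b) via R1 from cover(b,e), cover(e,b)
round 2: derive cover(b,h) via R1 from cover(b,e), cover(e,h)
round 2: derive cover(d,d) via R1 from cover(d,h), cover(h,d)
round 2: derive cover(d,e) via R1 from cover(d,b), cover(b,e)
round 2: derive cover(d,f) via R1 from cover(d,h), cover(h,f)
round 2: derive cover(d,j) via R1 from cover(d,b), cover(b,j)
round 2: derive cover(e,c) via R1 from cover(e,a), cover(a,c)
round 2: derive cover(e,d) via R1 from cover(e,h), cover(h,d)
round 2: derive cover(e,e) via R1 from cover(e,b), cover(b,e)
round 2: derive cover(e,f) via R1 from cover(e,h), cover(h,f)
round 2: derive cover(f,a) via R1 from cover(f,e), cover(e,a)
round 2: derive cover(f,b) via R1 from cover(f,e), cover(e,b)
round 2: derive cover(f,h) via R1 from cover(f,e), cover(e,h)
round 2: derive cover(f,j) via R1 from cover(f,e), cover(e,j)
round 2: derive cover(h,e) via R1 from cover(h,b), cover(b,e)
round 2: derive cover(h,j) via R1 from cover(h,b), cover(b,j)
round 2: derive cover(i,a) via R1 from cover(i,e), cover(e,a)
round 2: derive cover(i,b) via R1 from cover(i,e), cover(e,b)
round 2: derive cover(i,h) via R1 from cover(i,e), cover(e,h)
round 2: derive cover(i,j) via R1 from cover(i,e), cover(e,j)
round 2: derive cover(j,a) via R1 from cover(j,e), cover(e,a)
round 2: derive cover(j,h) via R1 from cover(j,e), cover(e,h)
round 2: derive cover(j,j) via R1 from cover(j,b), cover(b,j)
round 3: derive cover(b,c) via R1 from cover(b,a), cover(a,c)
round 3: derive cover(b,d) via R1 from cover(b,e), cover(e,d)
round 3: derive cover(b,f) via R1 from cover(b,e), cover(e,f)
round 3: derive cover(d,a) via R1 from cover(d,b), cover(b,a)
round 3: derive cover(d,c) via R1 from cover(d,e), cover(e,c)
round 3: derive cover(f,c) via R1 from cover(f,a), cover(a,c)
round 3: derive cover(f,d) via R1 from cover(f,e), cover(e,d)
round 3: derive cover(f,f) via R1 from cover(f,e), cover(e,f)
round 3: derive cover(h,a) via R1 from cover(h,b), cover(b,a)
round 3: derive cover(h,c) via R1 from cover(h,e), cover(e,c)
round 3: derive cover(i,c) via R1 from cover(i,a), cover(a,c)
round 3: derive cover(i,d) via R1 from cover(i,e), cover(e,d)
round 3: derive cover(i,f) via R1 from cover(i,e), cover(e,f)
round 3: derive cover(j,c) via R1 from cover(j,a), cover(a,c)
round 3: derive cover(j,d) via R1 from cover(j,e), cover(e,d)
round 3: derive cover(j,f) via R1 from cover(j,e), cover(e,f)

cover(h,c)  [via R1]
  cover(h,e)  [via R1]
    cover(h,b)  [via R2]
      knows(h,h)  [fact]
      parent(h,b)  [fact]
    cover(b,e)  [via R2]
      knows(b,j)  [fact]
      parent(j,e)  [fact]
  cover(e,c)  [via R1]
    cover(e,a)  [via R0]
      knows(e,a)  [fact]
    cover(a,c)  [via R0]
      knows(a,c)  [fact]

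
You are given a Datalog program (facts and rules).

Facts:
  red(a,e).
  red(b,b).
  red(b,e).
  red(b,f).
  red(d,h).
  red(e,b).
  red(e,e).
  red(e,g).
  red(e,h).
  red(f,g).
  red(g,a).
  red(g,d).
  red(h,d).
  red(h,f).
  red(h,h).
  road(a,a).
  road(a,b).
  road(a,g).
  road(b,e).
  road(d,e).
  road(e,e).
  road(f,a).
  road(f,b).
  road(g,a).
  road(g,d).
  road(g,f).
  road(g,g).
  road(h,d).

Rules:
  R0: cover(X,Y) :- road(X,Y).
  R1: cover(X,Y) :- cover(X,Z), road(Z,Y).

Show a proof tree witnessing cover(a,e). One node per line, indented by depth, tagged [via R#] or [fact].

cover(a,e)  [via R1]
  cover(a,b)  [via R0]
    road(a,b)  [fact]
  road(b,e)  [fact]

round 1: derive cover(a,a) via R0 from road(a,a)
round 1: derive cover(a,b) via R0 from road(a,b)
round 1: derive cover(a,g) via R0 from road(a,g)
round 1: derive cover(b,e) via R0 from road(b,e)
round 1: derive cover(d,e) via R0 from road(d,e)
round 1: derive cover(e,e) via R0 from road(e,e)
round 1: derive cover(f,a) via R0 from road(f,a)
round 1: derive cover(f,b) via R0 from road(f,b)
round 1: derive cover(g,a) via R0 from road(g,a)
round 1: derive cover(g,d) via R0 from road(g,d)
round 1: derive cover(g,f) via R0 from road(g,f)
round 1: derive cover(g,g) via R0 from road(g,g)
round 1: derive cover(h,d) via R0 from road(h,d)
round 2: derive cover(a,d) via R1 from cover(a,g), road(g,d)
round 2: derive cover(a,e) via R1 from cover(a,b), road(b,e)
round 2: derive cover(a,f) via R1 from cover(a,g), road(g,f)
round 2: derive cover(f,e) via R1 from cover(f,b), road(b,e)
round 2: derive cover(f,g) via R1 from cover(f,a), road(a,g)
round 2: derive cover(g,b) via R1 from cover(g,a), road(a,b)
round 2: derive cover(g,e) via R1 from cover(g,d), road(d,e)
round 2: derive cover(h,e) via R1 from cover(h,d), road(d,e)
round 3: derive cover(f,d) via R1 from cover(f,g), road(g,d)
round 3: derive cover(f,f) via R1 from cover(f,g), road(g,f)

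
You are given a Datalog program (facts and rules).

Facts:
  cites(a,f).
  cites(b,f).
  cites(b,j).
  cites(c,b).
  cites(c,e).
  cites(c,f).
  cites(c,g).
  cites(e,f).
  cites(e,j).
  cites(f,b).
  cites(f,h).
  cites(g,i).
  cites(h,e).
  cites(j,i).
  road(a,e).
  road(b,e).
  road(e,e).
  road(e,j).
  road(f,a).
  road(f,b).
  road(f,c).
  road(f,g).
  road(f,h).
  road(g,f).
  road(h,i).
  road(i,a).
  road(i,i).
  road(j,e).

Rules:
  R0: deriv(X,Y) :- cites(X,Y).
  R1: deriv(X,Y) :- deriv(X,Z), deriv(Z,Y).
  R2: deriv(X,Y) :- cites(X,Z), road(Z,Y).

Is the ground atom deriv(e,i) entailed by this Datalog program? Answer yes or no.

round 1: derive deriv(a,f) via R0 from cites(a,f)
round 1: derive deriv(b,f) via R0 from cites(b,f)
round 1: derive deriv(b,j) via R0 from cites(b,j)
round 1: derive deriv(c,b) via R0 from cites(c,b)
round 1: derive deriv(c,e) via R0 from cites(c,e)
round 1: derive deriv(c,f) via R0 from cites(c,f)
round 1: derive deriv(c,g) via R0 from cites(c,g)
round 1: derive deriv(e,f) via R0 from cites(e,f)
round 1: derive deriv(e,j) via R0 from cites(e,j)
round 1: derive deriv(f,b) via R0 from cites(f,b)
round 1: derive deriv(f,h) via R0 from cites(f,h)
round 1: derive deriv(g,i) via R0 from cites(g,i)
round 1: derive deriv(h,e) via R0 from cites(h,e)
round 1: derive deriv(j,i) via R0 from cites(j,i)
round 1: derive deriv(a,a) via R2 from cites(a,f), road(f,a)
round 1: derive deriv(a,b) via R2 from cites(a,f), road(f,b)
round 1: derive deriv(a,c) via R2 from cites(a,f), road(f,c)
round 1: derive deriv(a,g) via R2 from cites(a,f), road(f,g)
round 1: derive deriv(a,h) via R2 from cites(a,f), road(f,h)
round 1: derive deriv(b,a) via R2 from cites(b,f), road(f,a)
round 1: derive deriv(b,b) via R2 from cites(b,f), road(f,b)
round 1: derive deriv(b,c) via R2 from cites(b,f), road(f,c)
round 1: derive deriv(b,e) via R2 from cites(b,j), road(j,e)
round 1: derive deriv(b,g) via R2 from cites(b,f), road(f,g)
round 1: derive deriv(b,h) via R2 from cites(b,f), road(f,h)
round 1: derive deriv(c,a) via R2 from cites(c,f), road(f,a)
round 1: derive deriv(c,c) via R2 from cites(c,f), road(f,c)
round 1: derive deriv(c,h) via R2 from cites(c,f), road(f,h)
round 1: derive deriv(c,j) via R2 from cites(c,e), road(e,j)
round 1: derive deriv(e,a) via R2 from cites(e,f), road(f,a)
round 1: derive deriv(e,b) via R2 from cites(e,f), road(f,b)
round 1: derive deriv(e,c) via R2 from cites(e,f), road(f,c)
round 1: derive deriv(e,e) via R2 from cites(e,j), road(j,e)
round 1: derive deriv(e,g) via R2 from cites(e,f), road(f,g)
round 1: derive deriv(e,h) via R2 from cites(e,f), road(f,h)
round 1: derive deriv(f,e) via R2 from cites(f,b), road(b,e)
round 1: derive deriv(f,i) via R2 from cites(f,h), road(h,i)
round 1: derive deriv(g,a) via R2 from cites(g,i), road(i,a)
round 1: derive deriv(h,j) via R2 from cites(h,e), road(e,j)
round 1: derive deriv(j,a) via R2 from cites(j,i), road(i,a)
round 2: derive deriv(a,e) via R1 from deriv(a,b), deriv(b,e)
round 2: derive deriv(a,i) via R1 from deriv(a,f), deriv(f,i)
round 2: derive deriv(a,j) via R1 from deriv(a,b), deriv(b,j)
round 2: derive deriv(b,i) via R1 from deriv(b,f), deriv(f,i)
round 2: derive deriv(c,i) via R1 from deriv(c,f), deriv(f,i)
round 2: derive deriv(e,i) via R1 from deriv(e,f), deriv(f,i)
round 2: derive deriv(f,a) via R1 from deriv(f,b), deriv(b,a)
round 2: derive deriv(f,c) via R1 from deriv(f,b), deriv(b,c)
round 2: derive deriv(f,f) via R1 from deriv(f,b), deriv(b,f)
round 2: derive deriv(f,g) via R1 from deriv(f,b), deriv(b,g)
round 2: derive deriv(f,j) via R1 from deriv(f,b), deriv(b,j)
round 2: derive deriv(g,b) via R1 from deriv(g,a), deriv(a,b)
round 2: derive deriv(g,c) via R1 from deriv(g,a), deriv(a,c)
round 2: derive deriv(g,f) via R1 from deriv(g,a), deriv(a,f)
round 2: derive deriv(g,g) via R1 from deriv(g,a), deriv(a,g)
round 2: derive deriv(g,h) via R1 from deriv(g,a), deriv(a,h)
round 2: derive deriv(h,a) via R1 from deriv(h,e), deriv(e,a)
round 2: derive deriv(h,b) via R1 from deriv(h,e), deriv(e,b)
round 2: derive deriv(h,c) via R1 from deriv(h,e), deriv(e,c)
round 2: derive deriv(h,f) via R1 from deriv(h,e), deriv(e,f)
round 2: derive deriv(h,g) via R1 from deriv(h,e), deriv(e,g)
round 2: derive deriv(h,h) via R1 from deriv(h,e), deriv(e,h)
round 2: derive deriv(h,i) via R1 from deriv(h,j), deriv(j,i)
round 2: derive deriv(j,b) via R1 from deriv(j,a), deriv(a,b)
round 2: derive deriv(j,c) via R1 from deriv(j,a), deriv(a,c)
round 2: derive deriv(j,f) via R1 from deriv(j,a), deriv(a,f)
round 2: derive deriv(j,g) via R1 from deriv(j,a), deriv(a,g)
round 2: derive deriv(j,h) via R1 from deriv(j,a), deriv(a,h)
round 3: derive deriv(g,e) via R1 from deriv(g,a), deriv(a,e)
round 3: derive deriv(g,j) via R1 from deriv(g,a), deriv(a,j)
round 3: derive deriv(j,e) via R1 from deriv(j,a), deriv(a,e)
round 3: derive deriv(j,j) via R1 from deriv(j,a), deriv(a,j)

yes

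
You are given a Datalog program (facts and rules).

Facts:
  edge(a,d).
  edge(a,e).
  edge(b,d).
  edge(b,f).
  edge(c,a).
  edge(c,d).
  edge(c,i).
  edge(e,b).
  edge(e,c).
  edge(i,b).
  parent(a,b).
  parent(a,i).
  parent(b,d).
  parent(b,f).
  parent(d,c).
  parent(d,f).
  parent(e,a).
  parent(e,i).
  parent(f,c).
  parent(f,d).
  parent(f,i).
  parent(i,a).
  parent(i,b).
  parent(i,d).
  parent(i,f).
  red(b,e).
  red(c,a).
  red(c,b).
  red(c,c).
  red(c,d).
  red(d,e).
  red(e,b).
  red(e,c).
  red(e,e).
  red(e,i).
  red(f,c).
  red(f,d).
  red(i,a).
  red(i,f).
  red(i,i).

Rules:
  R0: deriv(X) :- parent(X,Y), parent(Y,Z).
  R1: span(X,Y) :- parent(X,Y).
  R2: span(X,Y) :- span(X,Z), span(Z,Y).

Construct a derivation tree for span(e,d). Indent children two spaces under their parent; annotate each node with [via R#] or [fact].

span(e,d)  [via R2]
  span(e,i)  [via R1]
    parent(e,i)  [fact]
  span(i,d)  [via R1]
    parent(i,d)  [fact]

round 1: derive span(a,b) via R1 from parent(a,b)
round 1: derive span(a,i) via R1 from parent(a,i)
round 1: derive span(b,d) via R1 from parent(b,d)
round 1: derive span(b,f) via R1 from parent(b,f)
round 1: derive span(d,c) via R1 from parent(d,c)
round 1: derive span(d,f) via R1 from parent(d,f)
round 1: derive span(e,a) via R1 from parent(e,a)
round 1: derive span(e,i) via R1 from parent(e,i)
round 1: derive span(f,c) via R1 from parent(f,c)
round 1: derive span(f,d) via R1 from parent(f,d)
round 1: derive span(f,i) via R1 from parent(f,i)
round 1: derive span(i,a) via R1 from parent(i,a)
round 1: derive span(i,b) via R1 from parent(i,b)
round 1: derive span(i,d) via R1 from parent(i,d)
round 1: derive span(i,f) via R1 from parent(i,f)
round 2: derive span(a,a) via R2 from span(a,i), span(i,a)
round 2: derive span(a,d) via R2 from span(a,b), span(b,d)
round 2: derive span(a,f) via R2 from span(a,b), span(b,f)
round 2: derive span(b,c) via R2 from span(b,d), span(d,c)
round 2: derive span(b,i) via R2 from span(b,f), span(f,i)
round 2: derive span(d,d) via R2 from span(d,f), span(f,d)
round 2: derive span(d,i) via R2 from span(d,f), span(f,i)
round 2: derive span(e,b) via R2 from span(e,a), span(a,b)
round 2: derive span(e,d) via R2 from span(e,i), span(i,d)
round 2: derive span(e,f) via R2 from span(e,i), span(i,f)
round 2: derive span(f,a) via R2 from span(f,i), span(i,a)
round 2: derive span(f,b) via R2 from span(f,i), span(i,b)
round 2: derive span(f,f) via R2 from span(f,d), span(d,f)
round 2: derive span(i,c) via R2 from span(i,d), span(d,c)
round 2: derive span(i,i) via R2 from span(i,a), span(a,i)
round 3: derive span(a,c) via R2 from span(a,b), span(b,c)
round 3: derive span(b,a) via R2 from span(b,f), span(f,a)
round 3: derive span(b,b) via R2 from span(b,f), span(f,b)
round 3: derive span(d,a) via R2 from span(d,f), span(f,a)
round 3: derive span(d,b) via R2 from span(d,f), span(f,b)
round 3: derive span(e,c) via R2 from span(e,b), span(b,c)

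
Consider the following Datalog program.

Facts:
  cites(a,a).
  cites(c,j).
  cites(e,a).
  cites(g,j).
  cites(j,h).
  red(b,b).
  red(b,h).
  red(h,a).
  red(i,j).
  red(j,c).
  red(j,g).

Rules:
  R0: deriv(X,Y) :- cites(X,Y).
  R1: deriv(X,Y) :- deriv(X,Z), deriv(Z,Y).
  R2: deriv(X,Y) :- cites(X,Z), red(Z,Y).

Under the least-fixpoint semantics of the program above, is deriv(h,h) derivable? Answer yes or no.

no

round 1: derive deriv(a,a) via R0 from cites(a,a)
round 1: derive deriv(c,j) via R0 from cites(c,j)
round 1: derive deriv(e,a) via R0 from cites(e,a)
round 1: derive deriv(g,j) via R0 from cites(g,j)
round 1: derive deriv(j,h) via R0 from cites(j,h)
round 1: derive deriv(c,c) via R2 from cites(c,j), red(j,c)
round 1: derive deriv(c,g) via R2 from cites(c,j), red(j,g)
round 1: derive deriv(g,c) via R2 from cites(g,j), red(j,c)
round 1: derive deriv(g,g) via R2 from cites(g,j), red(j,g)
round 1: derive deriv(j,a) via R2 from cites(j,h), red(h,a)
round 2: derive deriv(c,a) via R1 from deriv(c,j), deriv(j,a)
round 2: derive deriv(c,h) via R1 from deriv(c,j), deriv(j,h)
round 2: derive deriv(g,a) via R1 from deriv(g,j), deriv(j,a)
round 2: derive deriv(g,h) via R1 from deriv(g,j), deriv(j,h)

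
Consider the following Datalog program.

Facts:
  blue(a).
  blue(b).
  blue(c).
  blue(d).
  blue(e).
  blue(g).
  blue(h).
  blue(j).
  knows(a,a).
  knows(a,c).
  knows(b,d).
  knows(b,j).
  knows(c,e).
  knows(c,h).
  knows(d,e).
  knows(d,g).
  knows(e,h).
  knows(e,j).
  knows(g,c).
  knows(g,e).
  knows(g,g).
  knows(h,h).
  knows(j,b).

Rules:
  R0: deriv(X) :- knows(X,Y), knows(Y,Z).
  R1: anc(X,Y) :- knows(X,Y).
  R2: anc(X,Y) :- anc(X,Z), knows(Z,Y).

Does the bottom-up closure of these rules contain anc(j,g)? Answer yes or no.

round 1: derive anc(a,a) via R1 from knows(a,a)
round 1: derive anc(a,c) via R1 from knows(a,c)
round 1: derive anc(b,d) via R1 from knows(b,d)
round 1: derive anc(b,j) via R1 from knows(b,j)
round 1: derive anc(c,e) via R1 from knows(c,e)
round 1: derive anc(c,h) via R1 from knows(c,h)
round 1: derive anc(d,e) via R1 from knows(d,e)
round 1: derive anc(d,g) via R1 from knows(d,g)
round 1: derive anc(e,h) via R1 from knows(e,h)
round 1: derive anc(e,j) via R1 from knows(e,j)
round 1: derive anc(g,c) via R1 from knows(g,c)
round 1: derive anc(g,e) via R1 from knows(g,e)
round 1: derive anc(g,g) via R1 from knows(g,g)
round 1: derive anc(h,h) via R1 from knows(h,h)
round 1: derive anc(j,b) via R1 from knows(j,b)
round 2: derive anc(a,e) via R2 from anc(a,c), knows(c,e)
round 2: derive anc(a,h) via R2 from anc(a,c), knows(c,h)
round 2: derive anc(b,b) via R2 from anc(b,j), knows(j,b)
round 2: derive anc(b,e) via R2 from anc(b,d), knows(d,e)
round 2: derive anc(b,g) via R2 from anc(b,d), knows(d,g)
round 2: derive anc(c,j) via R2 from anc(c,e), knows(e,j)
round 2: derive anc(d,c) via R2 from anc(d,g), knows(g,c)
round 2: derive anc(d,h) via R2 from anc(d,e), knows(e,h)
round 2: derive anc(d,j) via R2 from anc(d,e), knows(e,j)
round 2: derive anc(e,b) via R2 from anc(e,j), knows(j,b)
round 2: derive anc(g,h) via R2 from anc(g,c), knows(c,h)
round 2: derive anc(g,j) via R2 from anc(g,e), knows(e,j)
round 2: derive anc(j,d) via R2 from anc(j,b), knows(b,d)
round 2: derive anc(j,j) via R2 from anc(j,b), knows(b,j)
round 3: derive anc(a,j) via R2 from anc(a,e), knows(e,j)
round 3: derive anc(b,c) via R2 from anc(b,g), knows(g,c)
round 3: derive anc(b,h) via R2 from anc(b,e), knows(e,h)
round 3: derive anc(c,b) via R2 from anc(c,j), knows(j,b)
round 3: derive anc(d,b) via R2 from anc(d,j), knows(j,b)
round 3: derive anc(e,d) via R2 from anc(e,b), knows(b,d)
round 3: derive anc(g,b) via R2 from anc(g,j), knows(j,b)
round 3: derive anc(j,e) via R2 from anc(j,d), knows(d,e)
round 3: derive anc(j,g) via R2 from anc(j,d), knows(d,g)
round 4: derive anc(a,b) via R2 from anc(a,j), knows(j,b)
round 4: derive anc(c,d) via R2 from anc(c,b), knows(b,d)
round 4: derive anc(d,d) via R2 from anc(d,b), knows(b,d)
round 4: derive anc(e,e) via R2 from anc(e,d), knows(d,e)
round 4: derive anc(e,g) via R2 from anc(e,d), knows(d,g)
round 4: derive anc(g,d) via R2 from anc(g,b), knows(b,d)
round 4: derive anc(j,c) via R2 from anc(j,g), knows(g,c)
round 4: derive anc(j,h) via R2 from anc(j,e), knows(e,h)
round 5: derive anc(a,d) via R2 from anc(a,b), knows(b,d)
round 5: derive anc(c,g) via R2 from anc(c,d), knows(d,g)
round 5: derive anc(e,c) via R2 from anc(e,g), knows(g,c)
round 6: derive anc(a,g) via R2 from anc(a,d), knows(d,g)
round 6: derive anc(c,c) via R2 from anc(c,g), knows(g,c)

yes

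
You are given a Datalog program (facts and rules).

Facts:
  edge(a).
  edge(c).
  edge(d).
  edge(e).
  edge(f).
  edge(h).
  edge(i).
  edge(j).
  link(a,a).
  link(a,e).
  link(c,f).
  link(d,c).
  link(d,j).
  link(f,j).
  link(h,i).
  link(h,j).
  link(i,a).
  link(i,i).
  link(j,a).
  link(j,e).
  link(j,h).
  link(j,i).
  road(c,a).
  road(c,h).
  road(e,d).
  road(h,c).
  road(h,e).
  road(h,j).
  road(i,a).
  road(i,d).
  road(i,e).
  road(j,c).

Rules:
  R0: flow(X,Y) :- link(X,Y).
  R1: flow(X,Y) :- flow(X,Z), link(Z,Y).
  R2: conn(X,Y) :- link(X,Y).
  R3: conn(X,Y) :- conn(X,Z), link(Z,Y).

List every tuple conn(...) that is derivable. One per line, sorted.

conn(a,a)
conn(a,e)
conn(c,a)
conn(c,e)
conn(c,f)
conn(c,h)
conn(c,i)
conn(c,j)
conn(d,a)
conn(d,c)
conn(d,e)
conn(d,f)
conn(d,h)
conn(d,i)
conn(d,j)
conn(f,a)
conn(f,e)
conn(f,h)
conn(f,i)
conn(f,j)
conn(h,a)
conn(h,e)
conn(h,h)
conn(h,i)
conn(h,j)
conn(i,a)
conn(i,e)
conn(i,i)
conn(j,a)
conn(j,e)
conn(j,h)
conn(j,i)
conn(j,j)

round 1: derive conn(a,a) via R2 from link(a,a)
round 1: derive conn(a,e) via R2 from link(a,e)
round 1: derive conn(c,f) via R2 from link(c,f)
round 1: derive conn(d,c) via R2 from link(d,c)
round 1: derive conn(d,j) via R2 from link(d,j)
round 1: derive conn(f,j) via R2 from link(f,j)
round 1: derive conn(h,i) via R2 from link(h,i)
round 1: derive conn(h,j) via R2 from link(h,j)
round 1: derive conn(i,a) via R2 from link(i,a)
round 1: derive conn(i,i) via R2 from link(i,i)
round 1: derive conn(j,a) via R2 from link(j,a)
round 1: derive conn(j,e) via R2 from link(j,e)
round 1: derive conn(j,h) via R2 from link(j,h)
round 1: derive conn(j,i) via R2 from link(j,i)
round 2: derive conn(c,j) via R3 from conn(c,f), link(f,j)
round 2: derive conn(d,a) via R3 from conn(d,j), link(j,a)
round 2: derive conn(d,e) via R3 from conn(d,j), link(j,e)
round 2: derive conn(d,f) via R3 from conn(d,c), link(c,f)
round 2: derive conn(d,h) via R3 from conn(d,j), link(j,h)
round 2: derive conn(d,i) via R3 from conn(d,j), link(j,i)
round 2: derive conn(f,a) via R3 from conn(f,j), link(j,a)
round 2: derive conn(f,e) via R3 from conn(f,j), link(j,e)
round 2: derive conn(f,h) via R3 from conn(f,j), link(j,h)
round 2: derive conn(f,i) via R3 from conn(f,j), link(j,i)
round 2: derive conn(h,a) via R3 from conn(h,i), link(i,a)
round 2: derive conn(h,e) via R3 from conn(h,j), link(j,e)
round 2: derive conn(h,h) via R3 from conn(h,j), link(j,h)
round 2: derive conn(i,e) via R3 from conn(i,a), link(a,e)
round 2: derive conn(j,j) via R3 from conn(j,h), link(h,j)
round 3: derive conn(c,a) via R3 from conn(c,j), link(j,a)
round 3: derive conn(c,e) via R3 from conn(c,j), link(j,e)
round 3: derive conn(c,h) via R3 from conn(c,j), link(j,h)
round 3: derive conn(c,i) via R3 from conn(c,j), link(j,i)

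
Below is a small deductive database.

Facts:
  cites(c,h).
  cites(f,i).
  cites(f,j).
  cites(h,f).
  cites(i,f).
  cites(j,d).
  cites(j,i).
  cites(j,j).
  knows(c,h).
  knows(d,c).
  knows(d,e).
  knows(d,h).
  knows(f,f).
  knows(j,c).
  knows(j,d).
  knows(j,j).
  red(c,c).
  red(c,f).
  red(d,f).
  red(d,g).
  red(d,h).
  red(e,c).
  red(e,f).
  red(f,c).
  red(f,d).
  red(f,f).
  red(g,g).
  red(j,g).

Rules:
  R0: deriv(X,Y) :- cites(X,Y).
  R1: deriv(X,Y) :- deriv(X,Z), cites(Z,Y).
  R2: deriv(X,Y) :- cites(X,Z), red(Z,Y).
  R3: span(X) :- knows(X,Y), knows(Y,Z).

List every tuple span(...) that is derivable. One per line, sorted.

span(d)
span(f)
span(j)

round 1: derive span(d) via R3 from knows(d,c), knows(c,h)
round 1: derive span(f) via R3 from knows(f,f), knows(f,f)
round 1: derive span(j) via R3 from knows(j,c), knows(c,h)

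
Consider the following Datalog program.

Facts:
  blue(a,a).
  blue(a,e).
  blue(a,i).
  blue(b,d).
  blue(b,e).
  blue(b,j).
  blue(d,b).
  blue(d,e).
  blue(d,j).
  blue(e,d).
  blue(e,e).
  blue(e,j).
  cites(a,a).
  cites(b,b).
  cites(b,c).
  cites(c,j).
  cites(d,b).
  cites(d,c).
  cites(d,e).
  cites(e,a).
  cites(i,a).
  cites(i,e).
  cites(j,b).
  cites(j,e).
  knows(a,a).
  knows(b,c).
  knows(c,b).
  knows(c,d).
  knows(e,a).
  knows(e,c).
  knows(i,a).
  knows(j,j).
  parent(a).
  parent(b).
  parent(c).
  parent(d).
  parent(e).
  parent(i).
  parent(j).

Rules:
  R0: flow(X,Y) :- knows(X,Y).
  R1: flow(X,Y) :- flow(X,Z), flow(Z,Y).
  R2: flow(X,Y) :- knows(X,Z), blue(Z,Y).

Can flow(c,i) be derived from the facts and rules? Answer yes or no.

round 1: derive flow(a,a) via R0 from knows(a,a)
round 1: derive flow(b,c) via R0 from knows(b,c)
round 1: derive flow(c,b) via R0 from knows(c,b)
round 1: derive flow(c,d) via R0 from knows(c,d)
round 1: derive flow(e,a) via R0 from knows(e,a)
round 1: derive flow(e,c) via R0 from knows(e,c)
round 1: derive flow(i,a) via R0 from knows(i,a)
round 1: derive flow(j,j) via R0 from knows(j,j)
round 1: derive flow(a,e) via R2 from knows(a,a), blue(a,e)
round 1: derive flow(a,i) via R2 from knows(a,a), blue(a,i)
round 1: derive flow(c,e) via R2 from knows(c,b), blue(b,e)
round 1: derive flow(c,j) via R2 from knows(c,b), blue(b,j)
round 1: derive flow(e,e) via R2 from knows(e,a), blue(a,e)
round 1: derive flow(e,i) via R2 from knows(e,a), blue(a,i)
round 1: derive flow(i,e) via R2 from knows(i,a), blue(a,e)
round 1: derive flow(i,i) via R2 from knows(i,a), blue(a,i)
round 2: derive flow(a,c) via R1 from flow(a,e), flow(e,c)
round 2: derive flow(b,b) via R1 from flow(b,c), flow(c,b)
round 2: derive flow(b,d) via R1 from flow(b,c), flow(c,d)
round 2: derive flow(b,e) via R1 from flow(b,c), flow(c,e)
round 2: derive flow(b,j) via R1 from flow(b,c), flow(c,j)
round 2: derive flow(c,a) via R1 from flow(c,e), flow(e,a)
round 2: derive flow(c,c) via R1 from flow(c,b), flow(b,c)
round 2: derive flow(c,i) via R1 from flow(c,e), flow(e,i)
round 2: derive flow(e,b) via R1 from flow(e,c), flow(c,b)
round 2: derive flow(e,d) via R1 from flow(e,c), flow(c,d)
round 2: derive flow(e,j) via R1 from flow(e,c), flow(c,j)
round 2: derive flow(i,c) via R1 from flow(i,e), flow(e,c)
round 3: derive flow(a,b) via R1 from flow(a,c), flow(c,b)
round 3: derive flow(a,d) via R1 from flow(a,c), flow(c,d)
round 3: derive flow(a,j) via R1 from flow(a,c), flow(c,j)
round 3: derive flow(b,a) via R1 from flow(b,c), flow(c,a)
round 3: derive flow(b,i) via R1 from flow(b,c), flow(c,i)
round 3: derive flow(i,b) via R1 from flow(i,c), flow(c,b)
round 3: derive flow(i,d) via R1 from flow(i,c), flow(c,d)
round 3: derive flow(i,j) via R1 from flow(i,c), flow(c,j)

yes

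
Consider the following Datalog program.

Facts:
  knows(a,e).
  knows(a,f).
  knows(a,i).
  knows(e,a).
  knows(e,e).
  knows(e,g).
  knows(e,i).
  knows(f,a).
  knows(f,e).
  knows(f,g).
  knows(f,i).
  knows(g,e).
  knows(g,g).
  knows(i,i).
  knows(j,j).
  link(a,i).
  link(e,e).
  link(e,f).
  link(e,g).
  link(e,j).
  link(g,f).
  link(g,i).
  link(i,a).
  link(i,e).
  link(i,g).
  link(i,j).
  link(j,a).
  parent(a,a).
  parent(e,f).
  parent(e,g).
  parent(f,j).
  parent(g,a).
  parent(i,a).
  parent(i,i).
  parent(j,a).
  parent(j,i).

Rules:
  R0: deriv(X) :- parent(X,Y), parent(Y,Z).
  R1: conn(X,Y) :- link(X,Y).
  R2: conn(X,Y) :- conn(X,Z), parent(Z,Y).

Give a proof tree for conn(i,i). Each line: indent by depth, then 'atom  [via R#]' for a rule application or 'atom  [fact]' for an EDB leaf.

conn(i,i)  [via R2]
  conn(i,j)  [via R1]
    link(i,j)  [fact]
  parent(j,i)  [fact]

round 1: derive conn(a,i) via R1 from link(a,i)
round 1: derive conn(e,e) via R1 from link(e,e)
round 1: derive conn(e,f) via R1 from link(e,f)
round 1: derive conn(e,g) via R1 from link(e,g)
round 1: derive conn(e,j) via R1 from link(e,j)
round 1: derive conn(g,f) via R1 from link(g,f)
round 1: derive conn(g,i) via R1 from link(g,i)
round 1: derive conn(i,a) via R1 from link(i,a)
round 1: derive conn(i,e) via R1 from link(i,e)
round 1: derive conn(i,g) via R1 from link(i,g)
round 1: derive conn(i,j) via R1 from link(i,j)
round 1: derive conn(j,a) via R1 from link(j,a)
round 2: derive conn(a,a) via R2 from conn(a,i), parent(i,a)
round 2: derive conn(e,a) via R2 from conn(e,g), parent(g,a)
round 2: derive conn(e,i) via R2 from conn(e,j), parent(j,i)
round 2: derive conn(g,a) via R2 from conn(g,i), parent(i,a)
round 2: derive conn(g,j) via R2 from conn(g,f), parent(f,j)
round 2: derive conn(i,f) via R2 from conn(i,e), parent(e,f)
round 2: derive conn(i,i) via R2 from conn(i,j), parent(j,i)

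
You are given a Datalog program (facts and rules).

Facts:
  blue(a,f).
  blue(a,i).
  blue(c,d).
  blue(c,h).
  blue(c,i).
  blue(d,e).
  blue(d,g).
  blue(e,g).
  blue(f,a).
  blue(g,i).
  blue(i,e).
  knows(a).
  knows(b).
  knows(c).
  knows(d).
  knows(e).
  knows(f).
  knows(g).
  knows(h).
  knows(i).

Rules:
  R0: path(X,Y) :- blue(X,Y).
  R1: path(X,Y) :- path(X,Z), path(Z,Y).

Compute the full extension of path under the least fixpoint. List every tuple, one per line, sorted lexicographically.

path(a,a)
path(a,e)
path(a,f)
path(a,g)
path(a,i)
path(c,d)
path(c,e)
path(c,g)
path(c,h)
path(c,i)
path(d,e)
path(d,g)
path(d,i)
path(e,e)
path(e,g)
path(e,i)
path(f,a)
path(f,e)
path(f,f)
path(f,g)
path(f,i)
path(g,e)
path(g,g)
path(g,i)
path(i,e)
path(i,g)
path(i,i)

round 1: derive path(a,f) via R0 from blue(a,f)
round 1: derive path(a,i) via R0 from blue(a,i)
round 1: derive path(c,d) via R0 from blue(c,d)
round 1: derive path(c,h) via R0 from blue(c,h)
round 1: derive path(c,i) via R0 from blue(c,i)
round 1: derive path(d,e) via R0 from blue(d,e)
round 1: derive path(d,g) via R0 from blue(d,g)
round 1: derive path(e,g) via R0 from blue(e,g)
round 1: derive path(f,a) via R0 from blue(f,a)
round 1: derive path(g,i) via R0 from blue(g,i)
round 1: derive path(i,e) via R0 from blue(i,e)
round 2: derive path(a,a) via R1 from path(a,f), path(f,a)
round 2: derive path(a,e) via R1 from path(a,i), path(i,e)
round 2: derive path(c,e) via R1 from path(c,d), path(d,e)
round 2: derive path(c,g) via R1 from path(c,d), path(d,g)
round 2: derive path(d,i) via R1 from path(d,g), path(g,i)
round 2: derive path(e,i) via R1 from path(e,g), path(g,i)
round 2: derive path(f,f) via R1 from path(f,a), path(a,f)
round 2: derive path(f,i) via R1 from path(f,a), path(a,i)
round 2: derive path(g,e) via R1 from path(g,i), path(i,e)
round 2: derive path(i,g) via R1 from path(i,e), path(e,g)
round 3: derive path(a,g) via R1 from path(a,e), path(e,g)
round 3: derive path(e,e) via R1 from path(e,g), path(g,e)
round 3: derive path(f,e) via R1 from path(f,a), path(a,e)
round 3: derive path(f,g) via R1 from path(f,i), path(i,g)
round 3: derive path(g,g) via R1 from path(g,e), path(e,g)
round 3: derive path(i,i) via R1 from path(i,e), path(e,i)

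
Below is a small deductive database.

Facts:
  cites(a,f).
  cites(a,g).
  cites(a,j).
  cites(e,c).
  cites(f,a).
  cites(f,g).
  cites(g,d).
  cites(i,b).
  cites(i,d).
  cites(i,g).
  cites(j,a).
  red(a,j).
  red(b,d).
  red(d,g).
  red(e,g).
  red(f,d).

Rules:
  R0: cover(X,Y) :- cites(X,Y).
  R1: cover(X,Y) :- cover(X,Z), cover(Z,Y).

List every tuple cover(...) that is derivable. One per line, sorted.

cover(a,a)
cover(a,d)
cover(a,f)
cover(a,g)
cover(a,j)
cover(e,c)
cover(f,a)
cover(f,d)
cover(f,f)
cover(f,g)
cover(f,j)
cover(g,d)
cover(i,b)
cover(i,d)
cover(i,g)
cover(j,a)
cover(j,d)
cover(j,f)
cover(j,g)
cover(j,j)

round 1: derive cover(a,f) via R0 from cites(a,f)
round 1: derive cover(a,g) via R0 from cites(a,g)
round 1: derive cover(a,j) via R0 from cites(a,j)
round 1: derive cover(e,c) via R0 from cites(e,c)
round 1: derive cover(f,a) via R0 from cites(f,a)
round 1: derive cover(f,g) via R0 from cites(f,g)
round 1: derive cover(g,d) via R0 from cites(g,d)
round 1: derive cover(i,b) via R0 from cites(i,b)
round 1: derive cover(i,d) via R0 from cites(i,d)
round 1: derive cover(i,g) via R0 from cites(i,g)
round 1: derive cover(j,a) via R0 from cites(j,a)
round 2: derive cover(a,a) via R1 from cover(a,f), cover(f,a)
round 2: derive cover(a,d) via R1 from cover(a,g), cover(g,d)
round 2: derive cover(f,d) via R1 from cover(f,g), cover(g,d)
round 2: derive cover(f,f) via R1 from cover(f,a), cover(a,f)
round 2: derive cover(f,j) via R1 from cover(f,a), cover(a,j)
round 2: derive cover(j,f) via R1 from cover(j,a), cover(a,f)
round 2: derive cover(j,g) via R1 from cover(j,a), cover(a,g)
round 2: derive cover(j,j) via R1 from cover(j,a), cover(a,j)
round 3: derive cover(j,d) via R1 from cover(j,a), cover(a,d)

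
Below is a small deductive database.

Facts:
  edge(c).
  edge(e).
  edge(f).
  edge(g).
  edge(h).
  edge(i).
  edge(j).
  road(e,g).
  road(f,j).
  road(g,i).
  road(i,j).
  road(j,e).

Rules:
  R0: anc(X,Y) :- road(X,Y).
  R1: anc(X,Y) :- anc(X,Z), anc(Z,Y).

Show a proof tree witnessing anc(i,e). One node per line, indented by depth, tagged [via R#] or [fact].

round 1: derive anc(e,g) via R0 from road(e,g)
round 1: derive anc(f,j) via R0 from road(f,j)
round 1: derive anc(g,i) via R0 from road(g,i)
round 1: derive anc(i,j) via R0 from road(i,j)
round 1: derive anc(j,e) via R0 from road(j,e)
round 2: derive anc(e,i) via R1 from anc(e,g), anc(g,i)
round 2: derive anc(f,e) via R1 from anc(f,j), anc(j,e)
round 2: derive anc(g,j) via R1 from anc(g,i), anc(i,j)
round 2: derive anc(i,e) via R1 from anc(i,j), anc(j,e)
round 2: derive anc(j,g) via R1 from anc(j,e), anc(e,g)
round 3: derive anc(e,e) via R1 from anc(e,i), anc(i,e)
round 3: derive anc(e,j) via R1 from anc(e,g), anc(g,j)
round 3: derive anc(f,g) via R1 from anc(f,e), anc(e,g)
round 3: derive anc(f,i) via R1 from anc(f,e), anc(e,i)
round 3: derive anc(g,e) via R1 from anc(g,i), anc(i,e)
round 3: derive anc(g,g) via R1 from anc(g,j), anc(j,g)
round 3: derive anc(i,g) via R1 from anc(i,e), anc(e,g)
round 3: derive anc(i,i) via R1 from anc(i,e), anc(e,i)
round 3: derive anc(j,i) via R1 from anc(j,e), anc(e,i)
round 3: derive anc(j,j) via R1 from anc(j,g), anc(g,j)

anc(i,e)  [via R1]
  anc(i,j)  [via R0]
    road(i,j)  [fact]
  anc(j,e)  [via R0]
    road(j,e)  [fact]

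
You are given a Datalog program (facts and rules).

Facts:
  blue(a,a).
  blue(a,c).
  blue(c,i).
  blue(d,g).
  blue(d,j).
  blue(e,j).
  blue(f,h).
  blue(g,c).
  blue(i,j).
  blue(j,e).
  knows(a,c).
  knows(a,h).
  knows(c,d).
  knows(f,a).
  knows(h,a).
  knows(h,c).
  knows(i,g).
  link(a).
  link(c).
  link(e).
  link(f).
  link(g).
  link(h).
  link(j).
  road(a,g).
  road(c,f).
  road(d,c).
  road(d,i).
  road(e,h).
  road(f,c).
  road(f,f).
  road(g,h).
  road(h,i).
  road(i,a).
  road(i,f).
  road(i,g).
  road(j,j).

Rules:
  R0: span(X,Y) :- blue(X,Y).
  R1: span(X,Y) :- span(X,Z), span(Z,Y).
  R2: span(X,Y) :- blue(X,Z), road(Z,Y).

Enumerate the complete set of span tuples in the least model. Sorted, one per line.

span(a,a)
span(a,c)
span(a,e)
span(a,f)
span(a,g)
span(a,h)
span(a,i)
span(a,j)
span(c,a)
span(c,c)
span(c,e)
span(c,f)
span(c,g)
span(c,h)
span(c,i)
span(c,j)
span(d,a)
span(d,c)
span(d,e)
span(d,f)
span(d,g)
span(d,h)
span(d,i)
span(d,j)
span(e,e)
span(e,h)
span(e,j)
span(f,e)
span(f,h)
span(f,i)
span(f,j)
span(g,a)
span(g,c)
span(g,e)
span(g,f)
span(g,g)
span(g,h)
span(g,i)
span(g,j)
span(i,e)
span(i,h)
span(i,j)
span(j,e)
span(j,h)
span(j,j)

round 1: derive span(a,a) via R0 from blue(a,a)
round 1: derive span(a,c) via R0 from blue(a,c)
round 1: derive span(c,i) via R0 from blue(c,i)
round 1: derive span(d,g) via R0 from blue(d,g)
round 1: derive span(d,j) via R0 from blue(d,j)
round 1: derive span(e,j) via R0 from blue(e,j)
round 1: derive span(f,h) via R0 from blue(f,h)
round 1: derive span(g,c) via R0 from blue(g,c)
round 1: derive span(i,j) via R0 from blue(i,j)
round 1: derive span(j,e) via R0 from blue(j,e)
round 1: derive span(a,f) via R2 from blue(a,c), road(c,f)
round 1: derive span(a,g) via R2 from blue(a,a), road(a,g)
round 1: derive span(c,a) via R2 from blue(c,i), road(i,a)
round 1: derive span(c,f) via R2 from blue(c,i), road(i,f)
round 1: derive span(c,g) via R2 from blue(c,i), road(i,g)
round 1: derive span(d,h) via R2 from blue(d,g), road(g,h)
round 1: derive span(f,i) via R2 from blue(f,h), road(h,i)
round 1: derive span(g,f) via R2 from blue(g,c), road(c,f)
round 1: derive span(j,h) via R2 from blue(j,e), road(e,h)
round 2: derive span(a,h) via R1 from span(a,f), span(f,h)
round 2: derive span(a,i) via R1 from span(a,c), span(c,i)
round 2: derive span(c,c) via R1 from span(c,a), span(a,c)
round 2: derive span(c,h) via R1 from span(c,f), span(f,h)
round 2: derive span(c,j) via R1 from span(c,i), span(i,j)
round 2: derive span(d,c) via R1 from span(d,g), span(g,c)
round 2: derive span(d,e) via R1 from span(d,j), span(j,e)
round 2: derive span(d,f) via R1 from span(d,g), span(g,f)
round 2: derive span(e,e) via R1 from span(e,j), span(j,e)
round 2: derive span(e,h) via R1 from span(e,j), span(j,h)
round 2: derive span(f,j) via R1 from span(f,i), span(i,j)
round 2: derive span(g,a) via R1 from span(g,c), span(c,a)
round 2: derive span(g,g) via R1 from span(g,c), span(c,g)
round 2: derive span(g,h) via R1 from span(g,f), span(f,h)
round 2: derive span(g,i) via R1 from span(g,c), span(c,i)
round 2: derive span(i,e) via R1 from span(i,j), span(j,e)
round 2: derive span(i,h) via R1 from span(i,j), span(j,h)
round 2: derive span(j,j) via R1 from span(j,e), span(e,j)
round 3: derive span(a,e) via R1 from span(a,i), span(i,e)
round 3: derive span(a,j) via R1 from span(a,c), span(c,j)
round 3: derive span(c,e) via R1 from span(c,i), span(i,e)
round 3: derive span(d,a) via R1 from span(d,c), span(c,a)
round 3: derive span(d,i) via R1 from span(d,c), span(c,i)
round 3: derive span(f,e) via R1 from span(f,i), span(i,e)
round 3: derive span(g,e) via R1 from span(g,i), span(i,e)
round 3: derive span(g,j) via R1 from span(g,c), span(c,j)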